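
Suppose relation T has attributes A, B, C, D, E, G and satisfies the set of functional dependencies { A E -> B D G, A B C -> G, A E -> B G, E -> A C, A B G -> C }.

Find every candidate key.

{E}

Attribute E never appears on the right-hand side of any dependency, so E must belong to every candidate key.
{E}⁺ = {A, B, C, D, E, G}, which is all of the schema, so {E} is the only candidate key.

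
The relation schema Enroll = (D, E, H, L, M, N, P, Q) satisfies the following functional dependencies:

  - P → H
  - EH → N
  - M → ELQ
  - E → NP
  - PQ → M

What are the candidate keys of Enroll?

Attribute D never appears on the right-hand side of any dependency, so D must belong to every candidate key.
{D}⁺ = {D}, which is not all of the schema, so we must add further attributes.
{D, M}⁺: M→ELQ adds E, L, Q; E→NP adds N, P; P→H adds H → {D, E, H, L, M, N, P, Q}. Minimal: {M}⁺ = {E, H, L, M, N, P, Q}; {D}⁺ = {D} — none reach the full schema.
{D, E, Q}⁺: E→NP adds N, P; PQ→M adds M; P→H adds H; M→ELQ adds L → {D, E, H, L, M, N, P, Q}. Minimal: {E, Q}⁺ = {E, H, L, M, N, P, Q}; {D, Q}⁺ = {D, Q}; {D, E}⁺ = {D, E, H, N, P} — none reach the full schema.
{D, P, Q}⁺: P→H adds H; PQ→M adds M; M→ELQ adds E, L; E→NP adds N → {D, E, H, L, M, N, P, Q}. Minimal: {P, Q}⁺ = {E, H, L, M, N, P, Q}; {D, Q}⁺ = {D, Q}; {D, P}⁺ = {D, H, P} — none reach the full schema.

{D, M}, {D, E, Q}, {D, P, Q}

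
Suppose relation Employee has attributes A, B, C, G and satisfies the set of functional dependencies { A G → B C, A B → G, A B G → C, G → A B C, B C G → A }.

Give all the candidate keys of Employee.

(G), (A, B)

{G}⁺: G→ABC adds A, B, C → {A, B, C, G}.
{A, B}⁺: AB→G adds G; ABG→C adds C → {A, B, C, G}. Minimal: {B}⁺ = {B}; {A}⁺ = {A} — none reach the full schema.
Any other superkey contains one of these as a subset, so there are no further candidate keys.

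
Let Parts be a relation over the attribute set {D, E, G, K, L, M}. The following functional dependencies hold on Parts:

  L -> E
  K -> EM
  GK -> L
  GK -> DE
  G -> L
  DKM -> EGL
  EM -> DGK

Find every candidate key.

K; EM; GM; LM

{K}⁺: K→EM adds E, M; EM→DGK adds D, G; GK→L adds L → {D, E, G, K, L, M}.
{E, M}⁺: EM→DGK adds D, G, K; GK→L adds L → {D, E, G, K, L, M}. Minimal: {M}⁺ = {M}; {E}⁺ = {E} — none reach the full schema.
{G, M}⁺: G→L adds L; L→E adds E; EM→DGK adds D, K → {D, E, G, K, L, M}. Minimal: {M}⁺ = {M}; {G}⁺ = {E, G, L} — none reach the full schema.
{L, M}⁺: L→E adds E; EM→DGK adds D, G, K → {D, E, G, K, L, M}. Minimal: {M}⁺ = {M}; {L}⁺ = {E, L} — none reach the full schema.
Any other superkey contains one of these as a subset, so there are no further candidate keys.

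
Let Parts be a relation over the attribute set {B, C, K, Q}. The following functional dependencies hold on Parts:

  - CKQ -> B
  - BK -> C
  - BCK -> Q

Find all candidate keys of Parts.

Attribute K never appears on the right-hand side of any dependency, so K must belong to every candidate key.
{K}⁺ = {K}, which is not all of the schema, so we must add further attributes.
{B, K}⁺: BK→C adds C; BCK→Q adds Q → {B, C, K, Q}.
{C, K, Q}⁺: CKQ→B adds B → {B, C, K, Q}.

(B, K), (C, K, Q)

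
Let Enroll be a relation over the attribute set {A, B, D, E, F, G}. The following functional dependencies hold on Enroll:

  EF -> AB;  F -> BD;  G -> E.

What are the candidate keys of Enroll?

{F, G}

Attributes F, G never appear on any right-hand side, so every candidate key must contain {F, G}.
{F, G}⁺ = {A, B, D, E, F, G}, which is all of the schema, so {F, G} is the only candidate key.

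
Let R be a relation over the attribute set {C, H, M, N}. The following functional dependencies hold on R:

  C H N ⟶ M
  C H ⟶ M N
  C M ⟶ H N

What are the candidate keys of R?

Attribute C never appears on the right-hand side of any dependency, so C must belong to every candidate key.
{C}⁺ = {C}, which is not all of the schema, so we must add further attributes.
{C, H}⁺: CH→MN adds M, N → {C, H, M, N}. Minimal: {H}⁺ = {H}; {C}⁺ = {C} — none reach the full schema.
{C, M}⁺: CM→HN adds H, N → {C, H, M, N}. Minimal: {M}⁺ = {M}; {C}⁺ = {C} — none reach the full schema.
Any other superkey contains one of these as a subset, so there are no further candidate keys.

CH; CM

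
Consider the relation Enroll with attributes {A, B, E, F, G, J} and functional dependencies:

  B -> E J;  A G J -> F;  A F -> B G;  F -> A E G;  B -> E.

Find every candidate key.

{F}; {A, B, G}; {A, G, J}

{F}⁺: F→AEG adds A, E, G; AF→BG adds B; B→EJ adds J → {A, B, E, F, G, J}.
{A, B, G}⁺: B→EJ adds E, J; AGJ→F adds F → {A, B, E, F, G, J}. Minimal: {B, G}⁺ = {B, E, G, J}; {A, G}⁺ = {A, G}; {A, B}⁺ = {A, B, E, J} — none reach the full schema.
{A, G, J}⁺: AGJ→F adds F; AF→BG adds B; F→AEG adds E → {A, B, E, F, G, J}. Minimal: {G, J}⁺ = {G, J}; {A, J}⁺ = {A, J}; {A, G}⁺ = {A, G} — none reach the full schema.
Any other superkey contains one of these as a subset, so there are no further candidate keys.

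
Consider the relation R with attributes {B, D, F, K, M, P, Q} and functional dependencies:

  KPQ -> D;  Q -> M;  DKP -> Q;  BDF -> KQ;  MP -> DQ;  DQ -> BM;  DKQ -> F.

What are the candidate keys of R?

Attribute P never appears on the right-hand side of any dependency, so P must belong to every candidate key.
{P}⁺ = {P}, which is not all of the schema, so we must add further attributes.
{D, K, P}⁺: DKP→Q adds Q; DQ→BM adds B, M; DKQ→F adds F → {B, D, F, K, M, P, Q}. Minimal: {K, P}⁺ = {K, P}; {D, P}⁺ = {D, P}; {D, K}⁺ = {D, K} — none reach the full schema.
{F, M, P}⁺: MP→DQ adds D, Q; DQ→BM adds B; BDF→KQ adds K → {B, D, F, K, M, P, Q}. Minimal: {M, P}⁺ = {B, D, M, P, Q}; {F, P}⁺ = {F, P}; {F, M}⁺ = {F, M} — none reach the full schema.
{F, P, Q}⁺: Q→M adds M; MP→DQ adds D; DQ→BM adds B; BDF→KQ adds K → {B, D, F, K, M, P, Q}. Minimal: {P, Q}⁺ = {B, D, M, P, Q}; {F, Q}⁺ = {F, M, Q}; {F, P}⁺ = {F, P} — none reach the full schema.
{K, M, P}⁺: MP→DQ adds D, Q; DQ→BM adds B; DKQ→F adds F → {B, D, F, K, M, P, Q}. Minimal: {M, P}⁺ = {B, D, M, P, Q}; {K, P}⁺ = {K, P}; {K, M}⁺ = {K, M} — none reach the full schema.
{K, P, Q}⁺: KPQ→D adds D; Q→M adds M; DQ→BM adds B; DKQ→F adds F → {B, D, F, K, M, P, Q}. Minimal: {P, Q}⁺ = {B, D, M, P, Q}; {K, Q}⁺ = {K, M, Q}; {K, P}⁺ = {K, P} — none reach the full schema.
{B, D, F, P}⁺: BDF→KQ adds K, Q; DQ→BM adds M → {B, D, F, K, M, P, Q}. Minimal: {D, F, P}⁺ = {D, F, P}; {B, F, P}⁺ = {B, F, P}; {B, D, P}⁺ = {B, D, P}; … — none reach the full schema.
Any other superkey contains one of these as a subset, so there are no further candidate keys.

{D, K, P}, {F, M, P}, {F, P, Q}, {K, M, P}, {K, P, Q}, {B, D, F, P}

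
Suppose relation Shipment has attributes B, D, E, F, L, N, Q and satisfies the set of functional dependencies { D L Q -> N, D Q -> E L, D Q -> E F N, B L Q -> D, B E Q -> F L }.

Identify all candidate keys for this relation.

{B, D, Q}; {B, E, Q}; {B, L, Q}

Attributes B, Q never appear on any right-hand side, so every candidate key must contain {B, Q}.
{B, Q}⁺ = {B, Q}, which is not all of the schema, so we must add further attributes.
{B, D, Q}⁺: DQ→EL adds E, L; DQ→EFN adds F, N → {B, D, E, F, L, N, Q}.
{B, E, Q}⁺: BEQ→FL adds F, L; BLQ→D adds D; DLQ→N adds N → {B, D, E, F, L, N, Q}.
{B, L, Q}⁺: BLQ→D adds D; DLQ→N adds N; DQ→EL adds E; DQ→EFN adds F → {B, D, E, F, L, N, Q}.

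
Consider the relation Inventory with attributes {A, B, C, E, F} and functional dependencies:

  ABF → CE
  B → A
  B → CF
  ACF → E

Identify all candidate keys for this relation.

Attribute B never appears on the right-hand side of any dependency, so B must belong to every candidate key.
{B}⁺ = {A, B, C, E, F}, which is all of the schema, so {B} is the only candidate key.

(B)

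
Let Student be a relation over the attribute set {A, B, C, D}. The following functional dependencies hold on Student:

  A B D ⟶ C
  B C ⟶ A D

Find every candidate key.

{B, C}, {A, B, D}

Attribute B never appears on the right-hand side of any dependency, so B must belong to every candidate key.
{B}⁺ = {B}, which is not all of the schema, so we must add further attributes.
{B, C}⁺: BC→AD adds A, D → {A, B, C, D}. Minimal: {C}⁺ = {C}; {B}⁺ = {B} — none reach the full schema.
{A, B, D}⁺: ABD→C adds C → {A, B, C, D}. Minimal: {B, D}⁺ = {B, D}; {A, D}⁺ = {A, D}; {A, B}⁺ = {A, B} — none reach the full schema.
Any other superkey contains one of these as a subset, so there are no further candidate keys.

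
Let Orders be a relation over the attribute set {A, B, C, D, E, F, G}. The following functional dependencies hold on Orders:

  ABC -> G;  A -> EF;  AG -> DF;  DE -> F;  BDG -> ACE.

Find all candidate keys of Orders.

(A, B, C); (A, B, G); (B, D, G)

Attribute B never appears on the right-hand side of any dependency, so B must belong to every candidate key.
{B}⁺ = {B}, which is not all of the schema, so we must add further attributes.
{A, B, C}⁺: ABC→G adds G; A→EF adds E, F; AG→DF adds D → {A, B, C, D, E, F, G}.
{A, B, G}⁺: A→EF adds E, F; AG→DF adds D; BDG→ACE adds C → {A, B, C, D, E, F, G}.
{B, D, G}⁺: BDG→ACE adds A, C, E; A→EF adds F → {A, B, C, D, E, F, G}.
Any other superkey contains one of these as a subset, so there are no further candidate keys.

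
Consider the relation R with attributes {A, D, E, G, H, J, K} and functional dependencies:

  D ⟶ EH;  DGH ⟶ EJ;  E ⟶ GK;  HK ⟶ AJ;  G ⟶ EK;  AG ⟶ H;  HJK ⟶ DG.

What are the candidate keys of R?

{D}⁺: D→EH adds E, H; E→GK adds G, K; HK→AJ adds A, J → {A, D, E, G, H, J, K}.
{A, E}⁺: E→GK adds G, K; AG→H adds H; HK→AJ adds J; HJK→DG adds D → {A, D, E, G, H, J, K}. Minimal: {E}⁺ = {E, G, K}; {A}⁺ = {A} — none reach the full schema.
{A, G}⁺: G→EK adds E, K; AG→H adds H; HK→AJ adds J; HJK→DG adds D → {A, D, E, G, H, J, K}. Minimal: {G}⁺ = {E, G, K}; {A}⁺ = {A} — none reach the full schema.
{E, H}⁺: E→GK adds G, K; HK→AJ adds A, J; HJK→DG adds D → {A, D, E, G, H, J, K}. Minimal: {H}⁺ = {H}; {E}⁺ = {E, G, K} — none reach the full schema.
{G, H}⁺: G→EK adds E, K; HK→AJ adds A, J; HJK→DG adds D → {A, D, E, G, H, J, K}. Minimal: {H}⁺ = {H}; {G}⁺ = {E, G, K} — none reach the full schema.
{H, K}⁺: HK→AJ adds A, J; HJK→DG adds D, G; D→EH adds E → {A, D, E, G, H, J, K}. Minimal: {K}⁺ = {K}; {H}⁺ = {H} — none reach the full schema.
Any other superkey contains one of these as a subset, so there are no further candidate keys.

D; AE; AG; EH; GH; HK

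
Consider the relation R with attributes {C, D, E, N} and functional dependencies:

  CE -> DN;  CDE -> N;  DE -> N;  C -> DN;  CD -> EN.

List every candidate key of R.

(C)

Attribute C never appears on the right-hand side of any dependency, so C must belong to every candidate key.
{C}⁺ = {C, D, E, N}, which is all of the schema, so {C} is the only candidate key.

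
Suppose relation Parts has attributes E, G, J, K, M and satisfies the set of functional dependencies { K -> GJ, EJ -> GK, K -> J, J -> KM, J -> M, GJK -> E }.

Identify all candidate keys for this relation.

J; K

{J}⁺: J→KM adds K, M; K→GJ adds G; GJK→E adds E → {E, G, J, K, M}.
{K}⁺: K→GJ adds G, J; J→KM adds M; GJK→E adds E → {E, G, J, K, M}.
Any other superkey contains one of these as a subset, so there are no further candidate keys.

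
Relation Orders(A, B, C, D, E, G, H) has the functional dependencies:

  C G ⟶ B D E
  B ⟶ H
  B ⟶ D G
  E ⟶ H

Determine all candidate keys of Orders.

{A, B, C}, {A, C, G}

Attributes A, C never appear on any right-hand side, so every candidate key must contain {A, C}.
{A, C}⁺ = {A, C}, which is not all of the schema, so we must add further attributes.
{A, B, C}⁺: B→H adds H; B→DG adds D, G; CG→BDE adds E → {A, B, C, D, E, G, H}. Minimal: {B, C}⁺ = {B, C, D, E, G, H}; {A, C}⁺ = {A, C}; {A, B}⁺ = {A, B, D, G, H} — none reach the full schema.
{A, C, G}⁺: CG→BDE adds B, D, E; B→H adds H → {A, B, C, D, E, G, H}. Minimal: {C, G}⁺ = {B, C, D, E, G, H}; {A, G}⁺ = {A, G}; {A, C}⁺ = {A, C} — none reach the full schema.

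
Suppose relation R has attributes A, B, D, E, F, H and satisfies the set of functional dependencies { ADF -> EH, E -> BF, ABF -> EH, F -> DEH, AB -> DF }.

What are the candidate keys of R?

Attribute A never appears on the right-hand side of any dependency, so A must belong to every candidate key.
{A}⁺ = {A}, which is not all of the schema, so we must add further attributes.
{A, B}⁺: AB→DF adds D, F; ADF→EH adds E, H → {A, B, D, E, F, H}.
{A, E}⁺: E→BF adds B, F; ABF→EH adds H; F→DEH adds D → {A, B, D, E, F, H}.
{A, F}⁺: F→DEH adds D, E, H; E→BF adds B → {A, B, D, E, F, H}.
Any other superkey contains one of these as a subset, so there are no further candidate keys.

AB, AE, AF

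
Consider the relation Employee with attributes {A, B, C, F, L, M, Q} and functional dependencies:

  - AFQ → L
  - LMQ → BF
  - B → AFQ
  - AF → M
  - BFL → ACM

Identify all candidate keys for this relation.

{B}⁺: B→AFQ adds A, F, Q; AF→M adds M; AFQ→L adds L; BFL→ACM adds C → {A, B, C, F, L, M, Q}.
{A, F, Q}⁺: AFQ→L adds L; AF→M adds M; LMQ→BF adds B; BFL→ACM adds C → {A, B, C, F, L, M, Q}. Minimal: {F, Q}⁺ = {F, Q}; {A, Q}⁺ = {A, Q}; {A, F}⁺ = {A, F, M} — none reach the full schema.
{L, M, Q}⁺: LMQ→BF adds B, F; B→AFQ adds A; BFL→ACM adds C → {A, B, C, F, L, M, Q}. Minimal: {M, Q}⁺ = {M, Q}; {L, Q}⁺ = {L, Q}; {L, M}⁺ = {L, M} — none reach the full schema.

{B}; {A, F, Q}; {L, M, Q}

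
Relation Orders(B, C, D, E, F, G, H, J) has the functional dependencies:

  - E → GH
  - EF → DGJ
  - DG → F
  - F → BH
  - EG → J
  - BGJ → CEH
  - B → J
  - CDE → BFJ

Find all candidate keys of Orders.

{D, E}, {D, G}, {E, F}, {F, G}

{D, E}⁺: E→GH adds G, H; DG→F adds F; F→BH adds B; EG→J adds J; BGJ→CEH adds C → {B, C, D, E, F, G, H, J}. Minimal: {E}⁺ = {E, G, H, J}; {D}⁺ = {D} — none reach the full schema.
{D, G}⁺: DG→F adds F; F→BH adds B, H; B→J adds J; BGJ→CEH adds C, E → {B, C, D, E, F, G, H, J}. Minimal: {G}⁺ = {G}; {D}⁺ = {D} — none reach the full schema.
{E, F}⁺: E→GH adds G, H; EF→DGJ adds D, J; F→BH adds B; BGJ→CEH adds C → {B, C, D, E, F, G, H, J}. Minimal: {F}⁺ = {B, F, H, J}; {E}⁺ = {E, G, H, J} — none reach the full schema.
{F, G}⁺: F→BH adds B, H; B→J adds J; BGJ→CEH adds C, E; EF→DGJ adds D → {B, C, D, E, F, G, H, J}. Minimal: {G}⁺ = {G}; {F}⁺ = {B, F, H, J} — none reach the full schema.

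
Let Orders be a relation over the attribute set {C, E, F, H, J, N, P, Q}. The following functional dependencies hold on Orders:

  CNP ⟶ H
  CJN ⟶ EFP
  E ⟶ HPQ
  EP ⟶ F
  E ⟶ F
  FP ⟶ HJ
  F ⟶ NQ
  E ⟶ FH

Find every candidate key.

Attribute C never appears on the right-hand side of any dependency, so C must belong to every candidate key.
{C}⁺ = {C}, which is not all of the schema, so we must add further attributes.
{C, E}⁺: E→HPQ adds H, P, Q; EP→F adds F; FP→HJ adds J; F→NQ adds N → {C, E, F, H, J, N, P, Q}. Minimal: {E}⁺ = {E, F, H, J, N, P, Q}; {C}⁺ = {C} — none reach the full schema.
{C, F, J}⁺: F→NQ adds N, Q; CJN→EFP adds E, P; E→HPQ adds H → {C, E, F, H, J, N, P, Q}. Minimal: {F, J}⁺ = {F, J, N, Q}; {C, J}⁺ = {C, J}; {C, F}⁺ = {C, F, N, Q} — none reach the full schema.
{C, F, P}⁺: FP→HJ adds H, J; F→NQ adds N, Q; CJN→EFP adds E → {C, E, F, H, J, N, P, Q}. Minimal: {F, P}⁺ = {F, H, J, N, P, Q}; {C, P}⁺ = {C, P}; {C, F}⁺ = {C, F, N, Q} — none reach the full schema.
{C, J, N}⁺: CJN→EFP adds E, F, P; E→HPQ adds H, Q → {C, E, F, H, J, N, P, Q}. Minimal: {J, N}⁺ = {J, N}; {C, N}⁺ = {C, N}; {C, J}⁺ = {C, J} — none reach the full schema.

CE, CFJ, CFP, CJN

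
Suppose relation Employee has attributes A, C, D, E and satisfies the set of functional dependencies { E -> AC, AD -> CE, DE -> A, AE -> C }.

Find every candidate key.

Attribute D never appears on the right-hand side of any dependency, so D must belong to every candidate key.
{D}⁺ = {D}, which is not all of the schema, so we must add further attributes.
{A, D}⁺: AD→CE adds C, E → {A, C, D, E}. Minimal: {D}⁺ = {D}; {A}⁺ = {A} — none reach the full schema.
{D, E}⁺: E→AC adds A, C → {A, C, D, E}. Minimal: {E}⁺ = {A, C, E}; {D}⁺ = {D} — none reach the full schema.
Any other superkey contains one of these as a subset, so there are no further candidate keys.

AD; DE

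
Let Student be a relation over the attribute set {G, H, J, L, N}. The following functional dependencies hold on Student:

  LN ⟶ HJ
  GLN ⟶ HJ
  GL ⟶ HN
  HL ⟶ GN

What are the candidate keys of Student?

Attribute L never appears on the right-hand side of any dependency, so L must belong to every candidate key.
{L}⁺ = {L}, which is not all of the schema, so we must add further attributes.
{G, L}⁺: GL→HN adds H, N; LN→HJ adds J → {G, H, J, L, N}. Minimal: {L}⁺ = {L}; {G}⁺ = {G} — none reach the full schema.
{H, L}⁺: HL→GN adds G, N; LN→HJ adds J → {G, H, J, L, N}. Minimal: {L}⁺ = {L}; {H}⁺ = {H} — none reach the full schema.
{L, N}⁺: LN→HJ adds H, J; HL→GN adds G → {G, H, J, L, N}. Minimal: {N}⁺ = {N}; {L}⁺ = {L} — none reach the full schema.

{G, L}, {H, L}, {L, N}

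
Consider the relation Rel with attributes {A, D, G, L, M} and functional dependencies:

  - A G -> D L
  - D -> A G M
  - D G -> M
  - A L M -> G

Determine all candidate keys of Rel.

{D}⁺: D→AGM adds A, G, M; AG→DL adds L → {A, D, G, L, M}.
{A, G}⁺: AG→DL adds D, L; D→AGM adds M → {A, D, G, L, M}.
{A, L, M}⁺: ALM→G adds G; AG→DL adds D → {A, D, G, L, M}.

{D}, {A, G}, {A, L, M}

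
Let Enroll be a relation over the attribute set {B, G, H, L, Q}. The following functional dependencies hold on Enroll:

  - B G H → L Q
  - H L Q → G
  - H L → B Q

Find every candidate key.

Attribute H never appears on the right-hand side of any dependency, so H must belong to every candidate key.
{H}⁺ = {H}, which is not all of the schema, so we must add further attributes.
{H, L}⁺: HL→BQ adds B, Q; HLQ→G adds G → {B, G, H, L, Q}. Minimal: {L}⁺ = {L}; {H}⁺ = {H} — none reach the full schema.
{B, G, H}⁺: BGH→LQ adds L, Q → {B, G, H, L, Q}. Minimal: {G, H}⁺ = {G, H}; {B, H}⁺ = {B, H}; {B, G}⁺ = {B, G} — none reach the full schema.
Any other superkey contains one of these as a subset, so there are no further candidate keys.

{H, L}; {B, G, H}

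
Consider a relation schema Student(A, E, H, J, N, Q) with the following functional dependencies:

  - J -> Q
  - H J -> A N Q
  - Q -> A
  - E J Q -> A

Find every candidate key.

EHJ

Attributes E, H, J never appear on any right-hand side, so every candidate key must contain {E, H, J}.
{E, H, J}⁺ = {A, E, H, J, N, Q}, which is all of the schema, so {E, H, J} is the only candidate key.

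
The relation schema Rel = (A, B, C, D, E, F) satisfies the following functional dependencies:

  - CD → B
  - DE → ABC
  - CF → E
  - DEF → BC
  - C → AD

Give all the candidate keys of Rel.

{C, F}, {D, E, F}

Attribute F never appears on the right-hand side of any dependency, so F must belong to every candidate key.
{F}⁺ = {F}, which is not all of the schema, so we must add further attributes.
{C, F}⁺: CF→E adds E; C→AD adds A, D; CD→B adds B → {A, B, C, D, E, F}. Minimal: {F}⁺ = {F}; {C}⁺ = {A, B, C, D} — none reach the full schema.
{D, E, F}⁺: DE→ABC adds A, B, C → {A, B, C, D, E, F}. Minimal: {E, F}⁺ = {E, F}; {D, F}⁺ = {D, F}; {D, E}⁺ = {A, B, C, D, E} — none reach the full schema.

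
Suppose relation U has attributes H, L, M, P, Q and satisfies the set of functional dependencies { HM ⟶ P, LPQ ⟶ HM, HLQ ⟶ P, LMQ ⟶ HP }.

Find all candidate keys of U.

(H, L, Q); (L, M, Q); (L, P, Q)

Attributes L, Q never appear on any right-hand side, so every candidate key must contain {L, Q}.
{L, Q}⁺ = {L, Q}, which is not all of the schema, so we must add further attributes.
{H, L, Q}⁺: HLQ→P adds P; LPQ→HM adds M → {H, L, M, P, Q}.
{L, M, Q}⁺: LMQ→HP adds H, P → {H, L, M, P, Q}.
{L, P, Q}⁺: LPQ→HM adds H, M → {H, L, M, P, Q}.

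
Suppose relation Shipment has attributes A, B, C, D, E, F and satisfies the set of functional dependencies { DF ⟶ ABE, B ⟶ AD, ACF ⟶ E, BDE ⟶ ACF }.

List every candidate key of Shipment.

{B, E}⁺: B→AD adds A, D; BDE→ACF adds C, F → {A, B, C, D, E, F}. Minimal: {E}⁺ = {E}; {B}⁺ = {A, B, D} — none reach the full schema.
{B, F}⁺: B→AD adds A, D; DF→ABE adds E; BDE→ACF adds C → {A, B, C, D, E, F}. Minimal: {F}⁺ = {F}; {B}⁺ = {A, B, D} — none reach the full schema.
{D, F}⁺: DF→ABE adds A, B, E; BDE→ACF adds C → {A, B, C, D, E, F}. Minimal: {F}⁺ = {F}; {D}⁺ = {D} — none reach the full schema.
Any other superkey contains one of these as a subset, so there are no further candidate keys.

{B, E}; {B, F}; {D, F}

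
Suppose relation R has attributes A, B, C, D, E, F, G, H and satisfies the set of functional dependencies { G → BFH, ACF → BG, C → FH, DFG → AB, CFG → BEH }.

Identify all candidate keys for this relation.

Attributes C, D never appear on any right-hand side, so every candidate key must contain {C, D}.
{C, D}⁺ = {C, D, F, H}, which is not all of the schema, so we must add further attributes.
{A, C, D}⁺: C→FH adds F, H; ACF→BG adds B, G; CFG→BEH adds E → {A, B, C, D, E, F, G, H}. Minimal: {C, D}⁺ = {C, D, F, H}; {A, D}⁺ = {A, D}; {A, C}⁺ = {A, B, C, E, F, G, H} — none reach the full schema.
{C, D, G}⁺: G→BFH adds B, F, H; DFG→AB adds A; CFG→BEH adds E → {A, B, C, D, E, F, G, H}. Minimal: {D, G}⁺ = {A, B, D, F, G, H}; {C, G}⁺ = {B, C, E, F, G, H}; {C, D}⁺ = {C, D, F, H} — none reach the full schema.
Any other superkey contains one of these as a subset, so there are no further candidate keys.

(A, C, D), (C, D, G)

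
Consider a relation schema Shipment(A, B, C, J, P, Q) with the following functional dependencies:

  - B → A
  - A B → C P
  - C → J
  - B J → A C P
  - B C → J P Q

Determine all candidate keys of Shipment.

{B}

{B}⁺: B→A adds A; AB→CP adds C, P; C→J adds J; BC→JPQ adds Q → {A, B, C, J, P, Q}.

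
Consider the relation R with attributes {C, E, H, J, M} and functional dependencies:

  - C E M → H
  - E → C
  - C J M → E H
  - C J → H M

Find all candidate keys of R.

Attribute J never appears on the right-hand side of any dependency, so J must belong to every candidate key.
{J}⁺ = {J}, which is not all of the schema, so we must add further attributes.
{C, J}⁺: CJ→HM adds H, M; CJM→EH adds E → {C, E, H, J, M}.
{E, J}⁺: E→C adds C; CJ→HM adds H, M → {C, E, H, J, M}.
Any other superkey contains one of these as a subset, so there are no further candidate keys.

{C, J}, {E, J}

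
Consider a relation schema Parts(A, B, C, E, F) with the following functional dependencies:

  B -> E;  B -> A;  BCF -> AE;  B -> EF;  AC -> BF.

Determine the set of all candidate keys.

Attribute C never appears on the right-hand side of any dependency, so C must belong to every candidate key.
{C}⁺ = {C}, which is not all of the schema, so we must add further attributes.
{A, C}⁺: AC→BF adds B, F; B→E adds E → {A, B, C, E, F}. Minimal: {C}⁺ = {C}; {A}⁺ = {A} — none reach the full schema.
{B, C}⁺: B→E adds E; B→A adds A; B→EF adds F → {A, B, C, E, F}. Minimal: {C}⁺ = {C}; {B}⁺ = {A, B, E, F} — none reach the full schema.
Any other superkey contains one of these as a subset, so there are no further candidate keys.

AC, BC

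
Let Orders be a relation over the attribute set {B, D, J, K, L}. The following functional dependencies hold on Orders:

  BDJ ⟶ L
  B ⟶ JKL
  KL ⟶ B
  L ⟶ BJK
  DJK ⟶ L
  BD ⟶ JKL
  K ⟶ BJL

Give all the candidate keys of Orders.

(B, D), (D, K), (D, L)

Attribute D never appears on the right-hand side of any dependency, so D must belong to every candidate key.
{D}⁺ = {D}, which is not all of the schema, so we must add further attributes.
{B, D}⁺: B→JKL adds J, K, L → {B, D, J, K, L}.
{D, K}⁺: K→BJL adds B, J, L → {B, D, J, K, L}.
{D, L}⁺: L→BJK adds B, J, K → {B, D, J, K, L}.
Any other superkey contains one of these as a subset, so there are no further candidate keys.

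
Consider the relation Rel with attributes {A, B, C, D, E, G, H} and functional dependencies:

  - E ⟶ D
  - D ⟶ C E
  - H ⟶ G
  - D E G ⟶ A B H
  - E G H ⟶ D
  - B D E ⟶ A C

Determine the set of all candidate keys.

{D, G}, {D, H}, {E, G}, {E, H}

{D, G}⁺: D→CE adds C, E; DEG→ABH adds A, B, H → {A, B, C, D, E, G, H}. Minimal: {G}⁺ = {G}; {D}⁺ = {C, D, E} — none reach the full schema.
{D, H}⁺: D→CE adds C, E; H→G adds G; DEG→ABH adds A, B → {A, B, C, D, E, G, H}. Minimal: {H}⁺ = {G, H}; {D}⁺ = {C, D, E} — none reach the full schema.
{E, G}⁺: E→D adds D; D→CE adds C; DEG→ABH adds A, B, H → {A, B, C, D, E, G, H}. Minimal: {G}⁺ = {G}; {E}⁺ = {C, D, E} — none reach the full schema.
{E, H}⁺: E→D adds D; D→CE adds C; H→G adds G; DEG→ABH adds A, B → {A, B, C, D, E, G, H}. Minimal: {H}⁺ = {G, H}; {E}⁺ = {C, D, E} — none reach the full schema.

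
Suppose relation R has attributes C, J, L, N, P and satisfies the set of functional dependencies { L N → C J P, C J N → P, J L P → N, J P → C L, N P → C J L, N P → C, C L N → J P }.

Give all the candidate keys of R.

JP; LN; NP; CJN

{J, P}⁺: JP→CL adds C, L; JLP→N adds N → {C, J, L, N, P}. Minimal: {P}⁺ = {P}; {J}⁺ = {J} — none reach the full schema.
{L, N}⁺: LN→CJP adds C, J, P → {C, J, L, N, P}. Minimal: {N}⁺ = {N}; {L}⁺ = {L} — none reach the full schema.
{N, P}⁺: NP→CJL adds C, J, L → {C, J, L, N, P}. Minimal: {P}⁺ = {P}; {N}⁺ = {N} — none reach the full schema.
{C, J, N}⁺: CJN→P adds P; JP→CL adds L → {C, J, L, N, P}. Minimal: {J, N}⁺ = {J, N}; {C, N}⁺ = {C, N}; {C, J}⁺ = {C, J} — none reach the full schema.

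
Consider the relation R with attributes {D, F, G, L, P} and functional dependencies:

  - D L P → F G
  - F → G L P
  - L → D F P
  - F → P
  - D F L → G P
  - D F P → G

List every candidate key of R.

{F}, {L}

{F}⁺: F→GLP adds G, L, P; L→DFP adds D → {D, F, G, L, P}.
{L}⁺: L→DFP adds D, F, P; DFL→GP adds G → {D, F, G, L, P}.
Any other superkey contains one of these as a subset, so there are no further candidate keys.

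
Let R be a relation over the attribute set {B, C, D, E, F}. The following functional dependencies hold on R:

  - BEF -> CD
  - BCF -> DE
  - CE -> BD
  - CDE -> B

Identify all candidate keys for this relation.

{B, C, F}⁺: BCF→DE adds D, E → {B, C, D, E, F}. Minimal: {C, F}⁺ = {C, F}; {B, F}⁺ = {B, F}; {B, C}⁺ = {B, C} — none reach the full schema.
{B, E, F}⁺: BEF→CD adds C, D → {B, C, D, E, F}. Minimal: {E, F}⁺ = {E, F}; {B, F}⁺ = {B, F}; {B, E}⁺ = {B, E} — none reach the full schema.
{C, E, F}⁺: CE→BD adds B, D → {B, C, D, E, F}. Minimal: {E, F}⁺ = {E, F}; {C, F}⁺ = {C, F}; {C, E}⁺ = {B, C, D, E} — none reach the full schema.

{B, C, F}, {B, E, F}, {C, E, F}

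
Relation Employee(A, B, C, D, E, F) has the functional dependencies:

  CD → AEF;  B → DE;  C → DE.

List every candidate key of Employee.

(B, C)

{B, C}⁺: B→DE adds D, E; CD→AEF adds A, F → {A, B, C, D, E, F}.
No other minimal superkey exists.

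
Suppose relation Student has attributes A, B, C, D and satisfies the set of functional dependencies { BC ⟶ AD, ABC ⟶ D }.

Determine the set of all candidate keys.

{B, C}⁺: BC→AD adds A, D → {A, B, C, D}. Minimal: {C}⁺ = {C}; {B}⁺ = {B} — none reach the full schema.
No other minimal superkey exists.

{B, C}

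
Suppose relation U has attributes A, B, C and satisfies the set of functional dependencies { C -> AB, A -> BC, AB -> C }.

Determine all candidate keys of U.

{A}⁺: A→BC adds B, C → {A, B, C}.
{C}⁺: C→AB adds A, B → {A, B, C}.

{A}, {C}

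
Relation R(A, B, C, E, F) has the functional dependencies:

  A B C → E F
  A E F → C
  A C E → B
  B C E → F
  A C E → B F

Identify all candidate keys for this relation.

ABC, ACE, AEF

{A, B, C}⁺: ABC→EF adds E, F → {A, B, C, E, F}.
{A, C, E}⁺: ACE→B adds B; BCE→F adds F → {A, B, C, E, F}.
{A, E, F}⁺: AEF→C adds C; ACE→B adds B → {A, B, C, E, F}.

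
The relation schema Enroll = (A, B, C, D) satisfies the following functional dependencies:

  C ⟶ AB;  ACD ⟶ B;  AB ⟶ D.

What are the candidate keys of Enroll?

C

Attribute C never appears on the right-hand side of any dependency, so C must belong to every candidate key.
{C}⁺ = {A, B, C, D}, which is all of the schema, so {C} is the only candidate key.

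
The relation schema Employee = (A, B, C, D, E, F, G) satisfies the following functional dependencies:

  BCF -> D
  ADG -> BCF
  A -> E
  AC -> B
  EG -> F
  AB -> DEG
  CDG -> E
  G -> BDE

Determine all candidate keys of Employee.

{A, B}; {A, C}; {A, G}

Attribute A never appears on the right-hand side of any dependency, so A must belong to every candidate key.
{A}⁺ = {A, E}, which is not all of the schema, so we must add further attributes.
{A, B}⁺: A→E adds E; AB→DEG adds D, G; ADG→BCF adds C, F → {A, B, C, D, E, F, G}. Minimal: {B}⁺ = {B}; {A}⁺ = {A, E} — none reach the full schema.
{A, C}⁺: A→E adds E; AC→B adds B; AB→DEG adds D, G; ADG→BCF adds F → {A, B, C, D, E, F, G}. Minimal: {C}⁺ = {C}; {A}⁺ = {A, E} — none reach the full schema.
{A, G}⁺: A→E adds E; EG→F adds F; G→BDE adds B, D; ADG→BCF adds C → {A, B, C, D, E, F, G}. Minimal: {G}⁺ = {B, D, E, F, G}; {A}⁺ = {A, E} — none reach the full schema.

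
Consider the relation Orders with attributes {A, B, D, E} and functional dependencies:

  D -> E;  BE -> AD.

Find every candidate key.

(B, D), (B, E)

Attribute B never appears on the right-hand side of any dependency, so B must belong to every candidate key.
{B}⁺ = {B}, which is not all of the schema, so we must add further attributes.
{B, D}⁺: D→E adds E; BE→AD adds A → {A, B, D, E}. Minimal: {D}⁺ = {D, E}; {B}⁺ = {B} — none reach the full schema.
{B, E}⁺: BE→AD adds A, D → {A, B, D, E}. Minimal: {E}⁺ = {E}; {B}⁺ = {B} — none reach the full schema.
Any other superkey contains one of these as a subset, so there are no further candidate keys.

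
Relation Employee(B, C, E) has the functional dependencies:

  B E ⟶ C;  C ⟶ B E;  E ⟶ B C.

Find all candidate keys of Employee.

(C), (E)

{C}⁺: C→BE adds B, E → {B, C, E}.
{E}⁺: E→BC adds B, C → {B, C, E}.
Any other superkey contains one of these as a subset, so there are no further candidate keys.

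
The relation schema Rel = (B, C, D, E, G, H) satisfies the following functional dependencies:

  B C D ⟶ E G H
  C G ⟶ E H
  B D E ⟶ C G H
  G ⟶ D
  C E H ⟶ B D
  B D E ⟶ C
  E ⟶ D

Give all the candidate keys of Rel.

(B, E), (C, G), (B, C, D), (C, E, H)

{B, E}⁺: E→D adds D; BDE→CGH adds C, G, H → {B, C, D, E, G, H}. Minimal: {E}⁺ = {D, E}; {B}⁺ = {B} — none reach the full schema.
{C, G}⁺: CG→EH adds E, H; G→D adds D; CEH→BD adds B → {B, C, D, E, G, H}. Minimal: {G}⁺ = {D, G}; {C}⁺ = {C} — none reach the full schema.
{B, C, D}⁺: BCD→EGH adds E, G, H → {B, C, D, E, G, H}. Minimal: {C, D}⁺ = {C, D}; {B, D}⁺ = {B, D}; {B, C}⁺ = {B, C} — none reach the full schema.
{C, E, H}⁺: CEH→BD adds B, D; BCD→EGH adds G → {B, C, D, E, G, H}. Minimal: {E, H}⁺ = {D, E, H}; {C, H}⁺ = {C, H}; {C, E}⁺ = {C, D, E} — none reach the full schema.
Any other superkey contains one of these as a subset, so there are no further candidate keys.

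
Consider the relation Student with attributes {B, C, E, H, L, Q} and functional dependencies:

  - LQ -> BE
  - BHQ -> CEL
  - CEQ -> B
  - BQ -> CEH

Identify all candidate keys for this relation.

{B, Q}, {L, Q}, {C, E, Q}

Attribute Q never appears on the right-hand side of any dependency, so Q must belong to every candidate key.
{Q}⁺ = {Q}, which is not all of the schema, so we must add further attributes.
{B, Q}⁺: BQ→CEH adds C, E, H; BHQ→CEL adds L → {B, C, E, H, L, Q}. Minimal: {Q}⁺ = {Q}; {B}⁺ = {B} — none reach the full schema.
{L, Q}⁺: LQ→BE adds B, E; BQ→CEH adds C, H → {B, C, E, H, L, Q}. Minimal: {Q}⁺ = {Q}; {L}⁺ = {L} — none reach the full schema.
{C, E, Q}⁺: CEQ→B adds B; BQ→CEH adds H; BHQ→CEL adds L → {B, C, E, H, L, Q}. Minimal: {E, Q}⁺ = {E, Q}; {C, Q}⁺ = {C, Q}; {C, E}⁺ = {C, E} — none reach the full schema.
Any other superkey contains one of these as a subset, so there are no further candidate keys.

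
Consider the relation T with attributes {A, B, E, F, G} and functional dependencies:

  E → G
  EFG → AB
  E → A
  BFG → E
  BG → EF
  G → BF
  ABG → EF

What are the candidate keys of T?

E; G

{E}⁺: E→G adds G; E→A adds A; G→BF adds B, F → {A, B, E, F, G}.
{G}⁺: G→BF adds B, F; BFG→E adds E; EFG→AB adds A → {A, B, E, F, G}.
Any other superkey contains one of these as a subset, so there are no further candidate keys.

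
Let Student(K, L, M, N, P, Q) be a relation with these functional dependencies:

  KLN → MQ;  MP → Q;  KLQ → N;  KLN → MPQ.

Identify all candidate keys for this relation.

{K, L, N}; {K, L, Q}; {K, L, M, P}

{K, L, N}⁺: KLN→MQ adds M, Q; KLN→MPQ adds P → {K, L, M, N, P, Q}. Minimal: {L, N}⁺ = {L, N}; {K, N}⁺ = {K, N}; {K, L}⁺ = {K, L} — none reach the full schema.
{K, L, Q}⁺: KLQ→N adds N; KLN→MPQ adds M, P → {K, L, M, N, P, Q}. Minimal: {L, Q}⁺ = {L, Q}; {K, Q}⁺ = {K, Q}; {K, L}⁺ = {K, L} — none reach the full schema.
{K, L, M, P}⁺: MP→Q adds Q; KLQ→N adds N → {K, L, M, N, P, Q}. Minimal: {L, M, P}⁺ = {L, M, P, Q}; {K, M, P}⁺ = {K, M, P, Q}; {K, L, P}⁺ = {K, L, P}; … — none reach the full schema.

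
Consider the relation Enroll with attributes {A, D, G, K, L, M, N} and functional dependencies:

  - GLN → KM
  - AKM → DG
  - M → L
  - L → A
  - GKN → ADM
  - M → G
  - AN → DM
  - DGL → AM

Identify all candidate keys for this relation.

{A, N}⁺: AN→DM adds D, M; M→L adds L; M→G adds G; GLN→KM adds K → {A, D, G, K, L, M, N}. Minimal: {N}⁺ = {N}; {A}⁺ = {A} — none reach the full schema.
{L, N}⁺: L→A adds A; AN→DM adds D, M; M→G adds G; GLN→KM adds K → {A, D, G, K, L, M, N}. Minimal: {N}⁺ = {N}; {L}⁺ = {A, L} — none reach the full schema.
{M, N}⁺: M→L adds L; L→A adds A; M→G adds G; AN→DM adds D; GLN→KM adds K → {A, D, G, K, L, M, N}. Minimal: {N}⁺ = {N}; {M}⁺ = {A, G, L, M} — none reach the full schema.
{G, K, N}⁺: GKN→ADM adds A, D, M; M→L adds L → {A, D, G, K, L, M, N}. Minimal: {K, N}⁺ = {K, N}; {G, N}⁺ = {G, N}; {G, K}⁺ = {G, K} — none reach the full schema.

{A, N}; {L, N}; {M, N}; {G, K, N}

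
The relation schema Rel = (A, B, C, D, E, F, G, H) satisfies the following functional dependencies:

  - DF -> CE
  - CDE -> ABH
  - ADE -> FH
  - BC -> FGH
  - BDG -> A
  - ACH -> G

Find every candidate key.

{D, F}, {A, D, E}, {B, C, D}, {C, D, E}, {B, D, E, G}

Attribute D never appears on the right-hand side of any dependency, so D must belong to every candidate key.
{D}⁺ = {D}, which is not all of the schema, so we must add further attributes.
{D, F}⁺: DF→CE adds C, E; CDE→ABH adds A, B, H; BC→FGH adds G → {A, B, C, D, E, F, G, H}.
{A, D, E}⁺: ADE→FH adds F, H; DF→CE adds C; CDE→ABH adds B; BC→FGH adds G → {A, B, C, D, E, F, G, H}.
{B, C, D}⁺: BC→FGH adds F, G, H; BDG→A adds A; DF→CE adds E → {A, B, C, D, E, F, G, H}.
{C, D, E}⁺: CDE→ABH adds A, B, H; ADE→FH adds F; BC→FGH adds G → {A, B, C, D, E, F, G, H}.
{B, D, E, G}⁺: BDG→A adds A; ADE→FH adds F, H; DF→CE adds C → {A, B, C, D, E, F, G, H}.
Any other superkey contains one of these as a subset, so there are no further candidate keys.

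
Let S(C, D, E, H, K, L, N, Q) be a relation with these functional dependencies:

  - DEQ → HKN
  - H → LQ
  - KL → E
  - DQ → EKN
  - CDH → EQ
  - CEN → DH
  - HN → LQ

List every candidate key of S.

{C, D, H}; {C, D, Q}; {C, E, N}; {C, H, K, N}; {C, K, L, N}

Attribute C never appears on the right-hand side of any dependency, so C must belong to every candidate key.
{C}⁺ = {C}, which is not all of the schema, so we must add further attributes.
{C, D, H}⁺: H→LQ adds L, Q; DQ→EKN adds E, K, N → {C, D, E, H, K, L, N, Q}.
{C, D, Q}⁺: DQ→EKN adds E, K, N; CEN→DH adds H; HN→LQ adds L → {C, D, E, H, K, L, N, Q}.
{C, E, N}⁺: CEN→DH adds D, H; HN→LQ adds L, Q; DEQ→HKN adds K → {C, D, E, H, K, L, N, Q}.
{C, H, K, N}⁺: H→LQ adds L, Q; KL→E adds E; CEN→DH adds D → {C, D, E, H, K, L, N, Q}.
{C, K, L, N}⁺: KL→E adds E; CEN→DH adds D, H; HN→LQ adds Q → {C, D, E, H, K, L, N, Q}.
Any other superkey contains one of these as a subset, so there are no further candidate keys.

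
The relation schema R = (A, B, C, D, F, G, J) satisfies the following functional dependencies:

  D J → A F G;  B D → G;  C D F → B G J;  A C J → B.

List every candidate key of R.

(C, D, F); (C, D, J)

Attributes C, D never appear on any right-hand side, so every candidate key must contain {C, D}.
{C, D}⁺ = {C, D}, which is not all of the schema, so we must add further attributes.
{C, D, F}⁺: CDF→BGJ adds B, G, J; DJ→AFG adds A → {A, B, C, D, F, G, J}. Minimal: {D, F}⁺ = {D, F}; {C, F}⁺ = {C, F}; {C, D}⁺ = {C, D} — none reach the full schema.
{C, D, J}⁺: DJ→AFG adds A, F, G; CDF→BGJ adds B → {A, B, C, D, F, G, J}. Minimal: {D, J}⁺ = {A, D, F, G, J}; {C, J}⁺ = {C, J}; {C, D}⁺ = {C, D} — none reach the full schema.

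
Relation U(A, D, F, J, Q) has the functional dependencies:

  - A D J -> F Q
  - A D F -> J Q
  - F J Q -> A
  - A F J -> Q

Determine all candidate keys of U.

{A, D, F}; {A, D, J}; {D, F, J, Q}

Attribute D never appears on the right-hand side of any dependency, so D must belong to every candidate key.
{D}⁺ = {D}, which is not all of the schema, so we must add further attributes.
{A, D, F}⁺: ADF→JQ adds J, Q → {A, D, F, J, Q}. Minimal: {D, F}⁺ = {D, F}; {A, F}⁺ = {A, F}; {A, D}⁺ = {A, D} — none reach the full schema.
{A, D, J}⁺: ADJ→FQ adds F, Q → {A, D, F, J, Q}. Minimal: {D, J}⁺ = {D, J}; {A, J}⁺ = {A, J}; {A, D}⁺ = {A, D} — none reach the full schema.
{D, F, J, Q}⁺: FJQ→A adds A → {A, D, F, J, Q}. Minimal: {F, J, Q}⁺ = {A, F, J, Q}; {D, J, Q}⁺ = {D, J, Q}; {D, F, Q}⁺ = {D, F, Q}; … — none reach the full schema.
Any other superkey contains one of these as a subset, so there are no further candidate keys.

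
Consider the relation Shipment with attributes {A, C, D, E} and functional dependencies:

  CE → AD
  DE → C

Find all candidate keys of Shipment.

CE, DE

Attribute E never appears on the right-hand side of any dependency, so E must belong to every candidate key.
{E}⁺ = {E}, which is not all of the schema, so we must add further attributes.
{C, E}⁺: CE→AD adds A, D → {A, C, D, E}. Minimal: {E}⁺ = {E}; {C}⁺ = {C} — none reach the full schema.
{D, E}⁺: DE→C adds C; CE→AD adds A → {A, C, D, E}. Minimal: {E}⁺ = {E}; {D}⁺ = {D} — none reach the full schema.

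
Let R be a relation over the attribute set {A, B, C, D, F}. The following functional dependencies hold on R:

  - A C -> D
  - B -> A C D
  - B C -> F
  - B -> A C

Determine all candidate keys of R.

Attribute B never appears on the right-hand side of any dependency, so B must belong to every candidate key.
{B}⁺ = {A, B, C, D, F}, which is all of the schema, so {B} is the only candidate key.

B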